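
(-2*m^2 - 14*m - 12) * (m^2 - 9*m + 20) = -2*m^4 + 4*m^3 + 74*m^2 - 172*m - 240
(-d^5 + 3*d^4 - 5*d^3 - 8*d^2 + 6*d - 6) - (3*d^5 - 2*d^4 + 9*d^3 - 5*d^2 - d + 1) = -4*d^5 + 5*d^4 - 14*d^3 - 3*d^2 + 7*d - 7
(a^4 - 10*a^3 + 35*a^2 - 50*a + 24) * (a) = a^5 - 10*a^4 + 35*a^3 - 50*a^2 + 24*a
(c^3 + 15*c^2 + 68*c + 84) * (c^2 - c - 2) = c^5 + 14*c^4 + 51*c^3 - 14*c^2 - 220*c - 168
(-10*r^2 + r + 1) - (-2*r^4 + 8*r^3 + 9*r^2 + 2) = 2*r^4 - 8*r^3 - 19*r^2 + r - 1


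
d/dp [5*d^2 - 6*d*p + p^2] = -6*d + 2*p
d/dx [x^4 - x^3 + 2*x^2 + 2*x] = 4*x^3 - 3*x^2 + 4*x + 2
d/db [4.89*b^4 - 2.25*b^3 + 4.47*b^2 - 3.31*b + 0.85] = 19.56*b^3 - 6.75*b^2 + 8.94*b - 3.31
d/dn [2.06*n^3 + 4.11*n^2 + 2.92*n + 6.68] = 6.18*n^2 + 8.22*n + 2.92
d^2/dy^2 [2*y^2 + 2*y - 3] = 4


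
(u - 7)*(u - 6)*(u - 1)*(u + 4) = u^4 - 10*u^3 - u^2 + 178*u - 168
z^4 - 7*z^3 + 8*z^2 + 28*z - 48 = (z - 4)*(z - 3)*(z - 2)*(z + 2)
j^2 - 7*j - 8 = (j - 8)*(j + 1)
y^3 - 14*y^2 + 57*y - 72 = (y - 8)*(y - 3)^2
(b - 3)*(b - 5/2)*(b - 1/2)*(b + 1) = b^4 - 5*b^3 + 17*b^2/4 + 13*b/2 - 15/4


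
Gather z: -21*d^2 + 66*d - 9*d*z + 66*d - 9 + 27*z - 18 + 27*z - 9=-21*d^2 + 132*d + z*(54 - 9*d) - 36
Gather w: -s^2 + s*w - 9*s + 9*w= -s^2 - 9*s + w*(s + 9)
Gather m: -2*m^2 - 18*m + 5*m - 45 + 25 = -2*m^2 - 13*m - 20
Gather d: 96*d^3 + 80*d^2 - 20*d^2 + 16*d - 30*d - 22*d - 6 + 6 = 96*d^3 + 60*d^2 - 36*d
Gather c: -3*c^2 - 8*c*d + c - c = -3*c^2 - 8*c*d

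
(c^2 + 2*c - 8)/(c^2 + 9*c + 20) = (c - 2)/(c + 5)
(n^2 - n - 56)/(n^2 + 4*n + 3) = (n^2 - n - 56)/(n^2 + 4*n + 3)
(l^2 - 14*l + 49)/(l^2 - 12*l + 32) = (l^2 - 14*l + 49)/(l^2 - 12*l + 32)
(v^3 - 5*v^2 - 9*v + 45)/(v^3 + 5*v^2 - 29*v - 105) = (v - 3)/(v + 7)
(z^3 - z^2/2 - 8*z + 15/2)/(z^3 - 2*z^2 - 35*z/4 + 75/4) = 2*(z - 1)/(2*z - 5)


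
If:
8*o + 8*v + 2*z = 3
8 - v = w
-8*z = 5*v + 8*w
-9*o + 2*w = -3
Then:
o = 513/251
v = 76/251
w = 1932/251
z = -3959/502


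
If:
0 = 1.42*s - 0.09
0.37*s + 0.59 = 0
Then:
No Solution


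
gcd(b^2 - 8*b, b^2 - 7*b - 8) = b - 8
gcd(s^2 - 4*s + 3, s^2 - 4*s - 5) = 1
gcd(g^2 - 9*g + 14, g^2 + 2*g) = 1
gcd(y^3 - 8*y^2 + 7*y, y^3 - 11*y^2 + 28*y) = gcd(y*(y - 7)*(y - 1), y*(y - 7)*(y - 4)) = y^2 - 7*y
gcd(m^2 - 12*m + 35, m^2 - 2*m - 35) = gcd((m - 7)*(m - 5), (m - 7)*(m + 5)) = m - 7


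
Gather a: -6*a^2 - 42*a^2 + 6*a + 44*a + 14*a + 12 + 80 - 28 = -48*a^2 + 64*a + 64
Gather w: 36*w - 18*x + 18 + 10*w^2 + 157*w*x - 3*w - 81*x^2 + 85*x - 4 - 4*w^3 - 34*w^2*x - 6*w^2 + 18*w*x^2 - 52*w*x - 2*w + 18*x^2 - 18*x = -4*w^3 + w^2*(4 - 34*x) + w*(18*x^2 + 105*x + 31) - 63*x^2 + 49*x + 14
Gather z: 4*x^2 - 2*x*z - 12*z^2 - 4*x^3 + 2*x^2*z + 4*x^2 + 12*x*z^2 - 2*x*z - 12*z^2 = -4*x^3 + 8*x^2 + z^2*(12*x - 24) + z*(2*x^2 - 4*x)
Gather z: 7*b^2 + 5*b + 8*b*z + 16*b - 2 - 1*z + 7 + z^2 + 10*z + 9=7*b^2 + 21*b + z^2 + z*(8*b + 9) + 14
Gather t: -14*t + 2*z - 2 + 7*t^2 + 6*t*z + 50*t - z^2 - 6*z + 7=7*t^2 + t*(6*z + 36) - z^2 - 4*z + 5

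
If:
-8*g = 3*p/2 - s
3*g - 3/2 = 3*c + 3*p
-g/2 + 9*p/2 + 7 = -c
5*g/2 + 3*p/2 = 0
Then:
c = 11/4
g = 39/32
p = -65/32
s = 429/64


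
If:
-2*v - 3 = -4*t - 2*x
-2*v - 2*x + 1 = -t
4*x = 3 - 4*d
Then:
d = 3/4 - x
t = 4/3 - 4*x/3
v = 7/6 - 5*x/3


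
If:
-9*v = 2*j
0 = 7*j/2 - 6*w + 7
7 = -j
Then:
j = -7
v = 14/9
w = -35/12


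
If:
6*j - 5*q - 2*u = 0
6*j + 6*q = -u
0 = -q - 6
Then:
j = 7/3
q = -6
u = 22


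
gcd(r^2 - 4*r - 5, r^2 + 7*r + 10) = 1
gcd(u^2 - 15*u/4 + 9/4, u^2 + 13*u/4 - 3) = u - 3/4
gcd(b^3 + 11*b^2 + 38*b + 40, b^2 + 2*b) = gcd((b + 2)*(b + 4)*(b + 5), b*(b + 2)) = b + 2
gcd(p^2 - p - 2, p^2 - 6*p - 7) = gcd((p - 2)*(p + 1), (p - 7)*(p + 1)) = p + 1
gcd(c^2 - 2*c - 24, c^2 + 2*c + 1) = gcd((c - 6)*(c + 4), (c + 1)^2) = 1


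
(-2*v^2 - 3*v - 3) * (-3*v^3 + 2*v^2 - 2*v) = 6*v^5 + 5*v^4 + 7*v^3 + 6*v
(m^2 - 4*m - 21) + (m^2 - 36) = 2*m^2 - 4*m - 57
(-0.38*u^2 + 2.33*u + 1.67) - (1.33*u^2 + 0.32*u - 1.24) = -1.71*u^2 + 2.01*u + 2.91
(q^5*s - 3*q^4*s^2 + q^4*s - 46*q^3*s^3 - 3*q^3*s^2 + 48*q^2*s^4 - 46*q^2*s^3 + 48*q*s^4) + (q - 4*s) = q^5*s - 3*q^4*s^2 + q^4*s - 46*q^3*s^3 - 3*q^3*s^2 + 48*q^2*s^4 - 46*q^2*s^3 + 48*q*s^4 + q - 4*s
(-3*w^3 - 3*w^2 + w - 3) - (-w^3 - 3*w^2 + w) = -2*w^3 - 3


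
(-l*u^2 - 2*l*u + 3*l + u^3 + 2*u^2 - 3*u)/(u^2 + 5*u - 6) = (-l*u - 3*l + u^2 + 3*u)/(u + 6)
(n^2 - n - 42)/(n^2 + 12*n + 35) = (n^2 - n - 42)/(n^2 + 12*n + 35)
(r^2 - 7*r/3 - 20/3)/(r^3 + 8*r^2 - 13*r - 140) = (r + 5/3)/(r^2 + 12*r + 35)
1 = 1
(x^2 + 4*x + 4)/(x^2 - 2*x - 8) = (x + 2)/(x - 4)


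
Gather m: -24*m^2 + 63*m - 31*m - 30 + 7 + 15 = -24*m^2 + 32*m - 8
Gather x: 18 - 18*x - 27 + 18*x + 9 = 0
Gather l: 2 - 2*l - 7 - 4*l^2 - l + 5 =-4*l^2 - 3*l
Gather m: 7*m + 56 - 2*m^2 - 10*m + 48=-2*m^2 - 3*m + 104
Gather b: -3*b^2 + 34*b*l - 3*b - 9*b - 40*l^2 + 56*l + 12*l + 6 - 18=-3*b^2 + b*(34*l - 12) - 40*l^2 + 68*l - 12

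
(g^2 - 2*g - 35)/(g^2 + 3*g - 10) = (g - 7)/(g - 2)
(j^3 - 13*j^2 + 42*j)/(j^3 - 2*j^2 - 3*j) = (-j^2 + 13*j - 42)/(-j^2 + 2*j + 3)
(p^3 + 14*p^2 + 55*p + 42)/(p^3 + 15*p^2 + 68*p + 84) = (p + 1)/(p + 2)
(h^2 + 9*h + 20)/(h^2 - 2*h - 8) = (h^2 + 9*h + 20)/(h^2 - 2*h - 8)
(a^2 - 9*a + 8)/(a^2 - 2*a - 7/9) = 9*(-a^2 + 9*a - 8)/(-9*a^2 + 18*a + 7)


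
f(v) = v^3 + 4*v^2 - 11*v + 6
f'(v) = 3*v^2 + 8*v - 11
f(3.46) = 57.25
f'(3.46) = 52.59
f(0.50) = 1.62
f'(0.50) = -6.25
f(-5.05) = 34.77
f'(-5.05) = 25.11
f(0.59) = 1.11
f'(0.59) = -5.24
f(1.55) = 2.28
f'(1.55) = 8.61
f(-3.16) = 49.15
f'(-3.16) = -6.32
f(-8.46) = -220.15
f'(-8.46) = 136.03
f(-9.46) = -378.56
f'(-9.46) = 181.79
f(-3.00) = 48.00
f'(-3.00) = -8.00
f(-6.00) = 0.00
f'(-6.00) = 49.00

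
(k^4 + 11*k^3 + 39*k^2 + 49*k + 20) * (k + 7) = k^5 + 18*k^4 + 116*k^3 + 322*k^2 + 363*k + 140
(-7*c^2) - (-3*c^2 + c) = -4*c^2 - c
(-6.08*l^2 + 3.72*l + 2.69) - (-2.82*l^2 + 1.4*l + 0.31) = -3.26*l^2 + 2.32*l + 2.38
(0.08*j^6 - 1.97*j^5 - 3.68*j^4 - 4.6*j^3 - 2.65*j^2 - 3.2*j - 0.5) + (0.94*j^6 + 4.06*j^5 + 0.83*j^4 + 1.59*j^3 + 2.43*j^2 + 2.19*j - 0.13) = 1.02*j^6 + 2.09*j^5 - 2.85*j^4 - 3.01*j^3 - 0.22*j^2 - 1.01*j - 0.63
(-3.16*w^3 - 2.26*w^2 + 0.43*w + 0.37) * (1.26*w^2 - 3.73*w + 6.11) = -3.9816*w^5 + 8.9392*w^4 - 10.336*w^3 - 14.9463*w^2 + 1.2472*w + 2.2607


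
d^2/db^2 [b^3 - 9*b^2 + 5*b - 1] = 6*b - 18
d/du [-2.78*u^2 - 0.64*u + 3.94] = -5.56*u - 0.64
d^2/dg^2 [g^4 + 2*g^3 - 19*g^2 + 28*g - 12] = 12*g^2 + 12*g - 38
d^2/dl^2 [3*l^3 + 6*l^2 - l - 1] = 18*l + 12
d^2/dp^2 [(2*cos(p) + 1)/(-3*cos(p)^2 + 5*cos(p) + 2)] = (81*(1 - cos(2*p))^2*cos(p)/2 + 33*(1 - cos(2*p))^2/2 + cos(p)/4 + 107*cos(2*p)/2 + 135*cos(3*p)/4 - 9*cos(5*p) - 69/2)/((cos(p) - 2)^3*(3*cos(p) + 1)^3)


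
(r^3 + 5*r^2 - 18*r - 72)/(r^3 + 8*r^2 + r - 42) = (r^2 + 2*r - 24)/(r^2 + 5*r - 14)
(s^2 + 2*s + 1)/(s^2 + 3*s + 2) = (s + 1)/(s + 2)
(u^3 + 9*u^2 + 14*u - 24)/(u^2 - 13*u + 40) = (u^3 + 9*u^2 + 14*u - 24)/(u^2 - 13*u + 40)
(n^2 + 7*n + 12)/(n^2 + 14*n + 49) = (n^2 + 7*n + 12)/(n^2 + 14*n + 49)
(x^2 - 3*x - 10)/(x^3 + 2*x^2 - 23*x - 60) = (x + 2)/(x^2 + 7*x + 12)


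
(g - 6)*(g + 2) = g^2 - 4*g - 12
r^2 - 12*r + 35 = (r - 7)*(r - 5)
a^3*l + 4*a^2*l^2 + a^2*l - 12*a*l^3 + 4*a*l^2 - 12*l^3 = (a - 2*l)*(a + 6*l)*(a*l + l)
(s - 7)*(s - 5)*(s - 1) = s^3 - 13*s^2 + 47*s - 35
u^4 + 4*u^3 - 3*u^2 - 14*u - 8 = (u - 2)*(u + 1)^2*(u + 4)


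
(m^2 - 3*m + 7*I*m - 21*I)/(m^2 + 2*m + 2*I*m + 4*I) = (m^2 + m*(-3 + 7*I) - 21*I)/(m^2 + 2*m*(1 + I) + 4*I)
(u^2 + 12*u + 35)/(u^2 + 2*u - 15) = (u + 7)/(u - 3)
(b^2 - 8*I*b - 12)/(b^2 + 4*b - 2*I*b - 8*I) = (b - 6*I)/(b + 4)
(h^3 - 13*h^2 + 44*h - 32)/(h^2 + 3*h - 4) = (h^2 - 12*h + 32)/(h + 4)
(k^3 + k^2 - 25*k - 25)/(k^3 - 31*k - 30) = (k - 5)/(k - 6)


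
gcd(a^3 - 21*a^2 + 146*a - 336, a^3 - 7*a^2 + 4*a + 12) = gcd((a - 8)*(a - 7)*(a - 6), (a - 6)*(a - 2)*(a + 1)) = a - 6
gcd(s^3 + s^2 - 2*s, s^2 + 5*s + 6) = s + 2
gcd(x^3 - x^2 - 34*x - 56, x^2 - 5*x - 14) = x^2 - 5*x - 14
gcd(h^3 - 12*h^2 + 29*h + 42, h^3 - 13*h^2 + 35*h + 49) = h^2 - 6*h - 7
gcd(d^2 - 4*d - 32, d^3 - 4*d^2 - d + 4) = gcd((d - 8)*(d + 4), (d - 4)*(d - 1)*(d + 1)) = 1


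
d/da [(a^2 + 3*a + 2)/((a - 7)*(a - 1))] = (-11*a^2 + 10*a + 37)/(a^4 - 16*a^3 + 78*a^2 - 112*a + 49)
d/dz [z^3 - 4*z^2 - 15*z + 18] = 3*z^2 - 8*z - 15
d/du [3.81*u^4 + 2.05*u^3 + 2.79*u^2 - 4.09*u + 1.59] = 15.24*u^3 + 6.15*u^2 + 5.58*u - 4.09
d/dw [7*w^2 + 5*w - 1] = 14*w + 5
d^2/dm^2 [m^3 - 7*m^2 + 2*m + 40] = 6*m - 14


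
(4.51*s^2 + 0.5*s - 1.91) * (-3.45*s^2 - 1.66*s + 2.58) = -15.5595*s^4 - 9.2116*s^3 + 17.3953*s^2 + 4.4606*s - 4.9278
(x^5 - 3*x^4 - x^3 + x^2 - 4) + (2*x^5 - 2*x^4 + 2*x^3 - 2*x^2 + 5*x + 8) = 3*x^5 - 5*x^4 + x^3 - x^2 + 5*x + 4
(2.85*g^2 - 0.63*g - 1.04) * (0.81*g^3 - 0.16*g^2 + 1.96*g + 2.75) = 2.3085*g^5 - 0.9663*g^4 + 4.8444*g^3 + 6.7691*g^2 - 3.7709*g - 2.86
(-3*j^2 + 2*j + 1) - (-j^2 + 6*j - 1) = -2*j^2 - 4*j + 2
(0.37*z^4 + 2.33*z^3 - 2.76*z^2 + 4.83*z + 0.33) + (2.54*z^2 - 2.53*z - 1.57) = 0.37*z^4 + 2.33*z^3 - 0.22*z^2 + 2.3*z - 1.24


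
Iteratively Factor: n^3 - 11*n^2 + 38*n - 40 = (n - 4)*(n^2 - 7*n + 10) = (n - 5)*(n - 4)*(n - 2)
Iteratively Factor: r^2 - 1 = (r + 1)*(r - 1)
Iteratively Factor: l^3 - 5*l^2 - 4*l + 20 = (l - 5)*(l^2 - 4) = (l - 5)*(l + 2)*(l - 2)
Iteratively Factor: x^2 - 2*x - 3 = (x - 3)*(x + 1)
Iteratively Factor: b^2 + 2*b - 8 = (b - 2)*(b + 4)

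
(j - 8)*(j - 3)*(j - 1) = j^3 - 12*j^2 + 35*j - 24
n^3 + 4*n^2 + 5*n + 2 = (n + 1)^2*(n + 2)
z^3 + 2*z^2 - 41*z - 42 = (z - 6)*(z + 1)*(z + 7)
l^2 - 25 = (l - 5)*(l + 5)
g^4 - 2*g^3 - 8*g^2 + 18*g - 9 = (g - 3)*(g - 1)^2*(g + 3)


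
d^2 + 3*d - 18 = (d - 3)*(d + 6)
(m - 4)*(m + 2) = m^2 - 2*m - 8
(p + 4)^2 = p^2 + 8*p + 16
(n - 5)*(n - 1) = n^2 - 6*n + 5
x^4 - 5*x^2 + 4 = (x - 2)*(x - 1)*(x + 1)*(x + 2)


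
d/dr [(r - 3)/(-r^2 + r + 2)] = (-r^2 + r + (r - 3)*(2*r - 1) + 2)/(-r^2 + r + 2)^2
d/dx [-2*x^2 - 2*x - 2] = -4*x - 2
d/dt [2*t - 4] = 2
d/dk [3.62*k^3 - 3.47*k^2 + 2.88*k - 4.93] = 10.86*k^2 - 6.94*k + 2.88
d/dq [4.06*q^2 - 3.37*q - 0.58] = 8.12*q - 3.37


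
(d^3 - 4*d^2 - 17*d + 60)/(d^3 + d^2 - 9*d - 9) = (d^2 - d - 20)/(d^2 + 4*d + 3)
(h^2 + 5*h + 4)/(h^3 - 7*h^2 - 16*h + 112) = (h + 1)/(h^2 - 11*h + 28)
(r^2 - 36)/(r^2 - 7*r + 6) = (r + 6)/(r - 1)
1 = 1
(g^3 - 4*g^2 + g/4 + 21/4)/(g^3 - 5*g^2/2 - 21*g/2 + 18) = (g^2 - 5*g/2 - 7/2)/(g^2 - g - 12)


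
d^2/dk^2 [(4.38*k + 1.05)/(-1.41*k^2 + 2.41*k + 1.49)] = ((2.82*k - 2.41)*(4.38*k + 1.05)*(5.64*k - 4.82) + (37.0548*k - 18.1506)*(-1.41*k^2 + 2.41*k + 1.49))/(-1.41*k^2 + 2.41*k + 1.49)^3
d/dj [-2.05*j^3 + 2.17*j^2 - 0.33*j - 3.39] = -6.15*j^2 + 4.34*j - 0.33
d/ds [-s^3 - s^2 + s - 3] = -3*s^2 - 2*s + 1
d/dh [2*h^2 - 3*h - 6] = 4*h - 3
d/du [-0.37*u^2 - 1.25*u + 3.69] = -0.74*u - 1.25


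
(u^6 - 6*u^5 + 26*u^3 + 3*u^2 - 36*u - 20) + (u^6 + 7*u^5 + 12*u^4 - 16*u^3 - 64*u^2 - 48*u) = 2*u^6 + u^5 + 12*u^4 + 10*u^3 - 61*u^2 - 84*u - 20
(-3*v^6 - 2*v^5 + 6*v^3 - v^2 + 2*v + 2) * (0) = 0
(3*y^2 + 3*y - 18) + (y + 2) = 3*y^2 + 4*y - 16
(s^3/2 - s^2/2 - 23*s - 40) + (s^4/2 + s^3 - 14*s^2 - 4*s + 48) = s^4/2 + 3*s^3/2 - 29*s^2/2 - 27*s + 8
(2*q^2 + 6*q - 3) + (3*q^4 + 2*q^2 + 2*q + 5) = 3*q^4 + 4*q^2 + 8*q + 2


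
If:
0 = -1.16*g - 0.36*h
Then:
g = -0.310344827586207*h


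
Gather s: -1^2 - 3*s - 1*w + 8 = -3*s - w + 7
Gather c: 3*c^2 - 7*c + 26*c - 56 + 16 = 3*c^2 + 19*c - 40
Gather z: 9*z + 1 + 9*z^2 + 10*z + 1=9*z^2 + 19*z + 2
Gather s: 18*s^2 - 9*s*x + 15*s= 18*s^2 + s*(15 - 9*x)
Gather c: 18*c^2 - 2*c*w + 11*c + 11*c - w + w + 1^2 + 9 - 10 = 18*c^2 + c*(22 - 2*w)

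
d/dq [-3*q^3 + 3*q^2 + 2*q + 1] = -9*q^2 + 6*q + 2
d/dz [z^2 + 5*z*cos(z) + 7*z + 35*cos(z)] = -5*z*sin(z) + 2*z - 35*sin(z) + 5*cos(z) + 7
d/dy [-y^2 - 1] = -2*y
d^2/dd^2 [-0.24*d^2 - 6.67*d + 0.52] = -0.480000000000000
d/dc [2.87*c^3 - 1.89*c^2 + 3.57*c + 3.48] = 8.61*c^2 - 3.78*c + 3.57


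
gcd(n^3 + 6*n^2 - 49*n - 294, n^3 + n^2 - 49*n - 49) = n^2 - 49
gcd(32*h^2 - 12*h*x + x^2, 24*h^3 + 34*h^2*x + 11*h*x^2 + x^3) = 1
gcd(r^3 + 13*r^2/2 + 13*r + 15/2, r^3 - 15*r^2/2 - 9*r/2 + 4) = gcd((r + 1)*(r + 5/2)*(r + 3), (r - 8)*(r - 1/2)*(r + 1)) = r + 1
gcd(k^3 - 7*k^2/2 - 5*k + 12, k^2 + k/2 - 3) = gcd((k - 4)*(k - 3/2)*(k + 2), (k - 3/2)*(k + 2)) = k^2 + k/2 - 3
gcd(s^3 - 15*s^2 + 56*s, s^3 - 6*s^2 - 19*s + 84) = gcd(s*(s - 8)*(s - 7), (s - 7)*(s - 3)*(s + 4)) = s - 7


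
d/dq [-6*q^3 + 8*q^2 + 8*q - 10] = -18*q^2 + 16*q + 8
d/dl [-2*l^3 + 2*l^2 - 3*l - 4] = -6*l^2 + 4*l - 3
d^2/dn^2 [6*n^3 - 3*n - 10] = 36*n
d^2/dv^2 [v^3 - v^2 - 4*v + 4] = 6*v - 2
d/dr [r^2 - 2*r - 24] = 2*r - 2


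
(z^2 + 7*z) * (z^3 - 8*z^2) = z^5 - z^4 - 56*z^3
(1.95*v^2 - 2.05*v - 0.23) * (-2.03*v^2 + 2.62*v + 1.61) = -3.9585*v^4 + 9.2705*v^3 - 1.7646*v^2 - 3.9031*v - 0.3703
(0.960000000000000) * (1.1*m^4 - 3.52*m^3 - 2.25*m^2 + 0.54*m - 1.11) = 1.056*m^4 - 3.3792*m^3 - 2.16*m^2 + 0.5184*m - 1.0656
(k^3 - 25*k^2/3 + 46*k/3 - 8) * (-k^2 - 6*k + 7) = -k^5 + 7*k^4/3 + 125*k^3/3 - 427*k^2/3 + 466*k/3 - 56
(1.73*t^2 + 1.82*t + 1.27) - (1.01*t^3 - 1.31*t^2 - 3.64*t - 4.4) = -1.01*t^3 + 3.04*t^2 + 5.46*t + 5.67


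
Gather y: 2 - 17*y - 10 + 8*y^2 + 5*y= 8*y^2 - 12*y - 8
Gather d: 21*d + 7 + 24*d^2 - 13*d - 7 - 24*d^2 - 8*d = 0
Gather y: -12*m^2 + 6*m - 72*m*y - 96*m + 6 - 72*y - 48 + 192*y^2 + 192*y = -12*m^2 - 90*m + 192*y^2 + y*(120 - 72*m) - 42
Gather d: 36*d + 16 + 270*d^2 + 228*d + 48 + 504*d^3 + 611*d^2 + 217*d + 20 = 504*d^3 + 881*d^2 + 481*d + 84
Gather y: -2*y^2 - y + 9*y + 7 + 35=-2*y^2 + 8*y + 42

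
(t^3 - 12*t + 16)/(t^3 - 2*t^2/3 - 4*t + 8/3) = 3*(t^2 + 2*t - 8)/(3*t^2 + 4*t - 4)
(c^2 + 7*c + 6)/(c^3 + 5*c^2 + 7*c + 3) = (c + 6)/(c^2 + 4*c + 3)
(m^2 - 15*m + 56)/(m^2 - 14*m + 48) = (m - 7)/(m - 6)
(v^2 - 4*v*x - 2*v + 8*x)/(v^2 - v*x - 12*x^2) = (v - 2)/(v + 3*x)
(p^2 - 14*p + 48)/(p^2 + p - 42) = (p - 8)/(p + 7)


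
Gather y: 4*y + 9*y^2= 9*y^2 + 4*y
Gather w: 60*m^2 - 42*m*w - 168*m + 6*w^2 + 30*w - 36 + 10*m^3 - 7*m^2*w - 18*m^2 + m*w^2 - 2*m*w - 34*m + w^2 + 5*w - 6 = 10*m^3 + 42*m^2 - 202*m + w^2*(m + 7) + w*(-7*m^2 - 44*m + 35) - 42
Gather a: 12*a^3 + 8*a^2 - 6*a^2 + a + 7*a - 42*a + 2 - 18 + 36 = 12*a^3 + 2*a^2 - 34*a + 20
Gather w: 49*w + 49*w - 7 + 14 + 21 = 98*w + 28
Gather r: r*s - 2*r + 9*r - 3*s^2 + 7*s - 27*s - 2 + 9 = r*(s + 7) - 3*s^2 - 20*s + 7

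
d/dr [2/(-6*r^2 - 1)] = 24*r/(6*r^2 + 1)^2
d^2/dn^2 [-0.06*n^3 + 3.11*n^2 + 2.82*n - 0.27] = 6.22 - 0.36*n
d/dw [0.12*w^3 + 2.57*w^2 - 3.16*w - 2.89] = 0.36*w^2 + 5.14*w - 3.16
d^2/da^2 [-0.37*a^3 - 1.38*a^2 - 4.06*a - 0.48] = -2.22*a - 2.76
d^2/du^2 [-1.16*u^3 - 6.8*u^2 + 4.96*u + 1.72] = -6.96*u - 13.6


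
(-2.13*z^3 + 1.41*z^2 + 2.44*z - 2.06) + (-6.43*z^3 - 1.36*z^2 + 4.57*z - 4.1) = -8.56*z^3 + 0.0499999999999998*z^2 + 7.01*z - 6.16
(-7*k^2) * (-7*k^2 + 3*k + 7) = 49*k^4 - 21*k^3 - 49*k^2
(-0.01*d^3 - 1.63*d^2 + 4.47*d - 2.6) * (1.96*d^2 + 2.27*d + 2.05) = -0.0196*d^5 - 3.2175*d^4 + 5.0406*d^3 + 1.7094*d^2 + 3.2615*d - 5.33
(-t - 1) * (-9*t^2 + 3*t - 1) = 9*t^3 + 6*t^2 - 2*t + 1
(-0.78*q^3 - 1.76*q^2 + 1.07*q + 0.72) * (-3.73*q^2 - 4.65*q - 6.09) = 2.9094*q^5 + 10.1918*q^4 + 8.9431*q^3 + 3.0573*q^2 - 9.8643*q - 4.3848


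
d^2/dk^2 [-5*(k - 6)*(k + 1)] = -10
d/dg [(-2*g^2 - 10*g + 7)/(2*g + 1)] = 4*(-g^2 - g - 6)/(4*g^2 + 4*g + 1)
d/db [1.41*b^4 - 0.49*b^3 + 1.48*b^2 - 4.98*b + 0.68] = 5.64*b^3 - 1.47*b^2 + 2.96*b - 4.98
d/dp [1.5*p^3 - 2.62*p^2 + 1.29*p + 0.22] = 4.5*p^2 - 5.24*p + 1.29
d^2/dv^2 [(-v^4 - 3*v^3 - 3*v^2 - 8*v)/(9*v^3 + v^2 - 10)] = 2*(-217*v^6 - 2214*v^5 - 1806*v^4 - 1928*v^3 - 5010*v^2 - 1140*v - 300)/(729*v^9 + 243*v^8 + 27*v^7 - 2429*v^6 - 540*v^5 - 30*v^4 + 2700*v^3 + 300*v^2 - 1000)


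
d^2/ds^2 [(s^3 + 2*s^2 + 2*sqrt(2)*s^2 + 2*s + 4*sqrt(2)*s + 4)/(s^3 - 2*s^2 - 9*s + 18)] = 2*(2*sqrt(2)*s^6 + 4*s^6 + 12*sqrt(2)*s^5 + 33*s^5 - 42*s^4 + 30*sqrt(2)*s^4 - 236*sqrt(2)*s^3 - 209*s^3 - 546*s^2 - 216*sqrt(2)*s^2 + 432*sqrt(2)*s + 1188*s + 1440 + 1296*sqrt(2))/(s^9 - 6*s^8 - 15*s^7 + 154*s^6 - 81*s^5 - 1242*s^4 + 2187*s^3 + 2430*s^2 - 8748*s + 5832)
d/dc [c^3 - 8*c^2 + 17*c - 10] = 3*c^2 - 16*c + 17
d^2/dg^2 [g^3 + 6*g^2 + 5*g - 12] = 6*g + 12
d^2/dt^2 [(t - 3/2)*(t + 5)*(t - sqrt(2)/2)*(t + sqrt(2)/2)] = 12*t^2 + 21*t - 16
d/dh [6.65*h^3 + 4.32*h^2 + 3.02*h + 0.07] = 19.95*h^2 + 8.64*h + 3.02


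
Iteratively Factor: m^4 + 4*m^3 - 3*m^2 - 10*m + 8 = (m + 4)*(m^3 - 3*m + 2) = (m - 1)*(m + 4)*(m^2 + m - 2) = (m - 1)*(m + 2)*(m + 4)*(m - 1)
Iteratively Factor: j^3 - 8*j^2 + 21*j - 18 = (j - 3)*(j^2 - 5*j + 6) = (j - 3)*(j - 2)*(j - 3)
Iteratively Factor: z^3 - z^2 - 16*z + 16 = (z - 1)*(z^2 - 16) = (z - 4)*(z - 1)*(z + 4)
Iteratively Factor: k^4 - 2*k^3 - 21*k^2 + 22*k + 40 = (k - 2)*(k^3 - 21*k - 20) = (k - 5)*(k - 2)*(k^2 + 5*k + 4) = (k - 5)*(k - 2)*(k + 1)*(k + 4)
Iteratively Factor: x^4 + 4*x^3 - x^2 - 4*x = (x + 4)*(x^3 - x) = x*(x + 4)*(x^2 - 1) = x*(x - 1)*(x + 4)*(x + 1)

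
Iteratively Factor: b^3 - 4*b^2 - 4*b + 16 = (b - 4)*(b^2 - 4) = (b - 4)*(b - 2)*(b + 2)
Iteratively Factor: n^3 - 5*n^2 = (n)*(n^2 - 5*n) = n*(n - 5)*(n)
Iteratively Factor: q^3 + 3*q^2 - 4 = (q + 2)*(q^2 + q - 2) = (q - 1)*(q + 2)*(q + 2)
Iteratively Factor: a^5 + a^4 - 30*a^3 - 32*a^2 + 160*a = (a - 2)*(a^4 + 3*a^3 - 24*a^2 - 80*a) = (a - 2)*(a + 4)*(a^3 - a^2 - 20*a) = a*(a - 2)*(a + 4)*(a^2 - a - 20) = a*(a - 2)*(a + 4)^2*(a - 5)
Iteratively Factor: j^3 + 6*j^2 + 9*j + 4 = (j + 4)*(j^2 + 2*j + 1) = (j + 1)*(j + 4)*(j + 1)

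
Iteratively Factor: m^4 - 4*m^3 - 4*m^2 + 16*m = (m + 2)*(m^3 - 6*m^2 + 8*m) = (m - 2)*(m + 2)*(m^2 - 4*m) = (m - 4)*(m - 2)*(m + 2)*(m)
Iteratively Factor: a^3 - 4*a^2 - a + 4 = (a - 1)*(a^2 - 3*a - 4) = (a - 4)*(a - 1)*(a + 1)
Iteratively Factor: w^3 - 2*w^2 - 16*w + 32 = (w + 4)*(w^2 - 6*w + 8) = (w - 2)*(w + 4)*(w - 4)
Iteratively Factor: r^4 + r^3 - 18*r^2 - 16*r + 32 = (r - 4)*(r^3 + 5*r^2 + 2*r - 8) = (r - 4)*(r - 1)*(r^2 + 6*r + 8) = (r - 4)*(r - 1)*(r + 4)*(r + 2)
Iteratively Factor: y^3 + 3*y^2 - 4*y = (y - 1)*(y^2 + 4*y) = (y - 1)*(y + 4)*(y)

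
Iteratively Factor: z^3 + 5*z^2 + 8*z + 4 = (z + 1)*(z^2 + 4*z + 4) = (z + 1)*(z + 2)*(z + 2)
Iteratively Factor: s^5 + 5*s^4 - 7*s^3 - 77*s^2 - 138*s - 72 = (s + 2)*(s^4 + 3*s^3 - 13*s^2 - 51*s - 36) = (s + 1)*(s + 2)*(s^3 + 2*s^2 - 15*s - 36) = (s + 1)*(s + 2)*(s + 3)*(s^2 - s - 12) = (s - 4)*(s + 1)*(s + 2)*(s + 3)*(s + 3)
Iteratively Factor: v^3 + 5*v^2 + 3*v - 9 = (v + 3)*(v^2 + 2*v - 3) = (v + 3)^2*(v - 1)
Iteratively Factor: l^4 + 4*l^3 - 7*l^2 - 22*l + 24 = (l - 1)*(l^3 + 5*l^2 - 2*l - 24) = (l - 1)*(l + 4)*(l^2 + l - 6) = (l - 1)*(l + 3)*(l + 4)*(l - 2)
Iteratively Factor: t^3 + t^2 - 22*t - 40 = (t + 4)*(t^2 - 3*t - 10) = (t + 2)*(t + 4)*(t - 5)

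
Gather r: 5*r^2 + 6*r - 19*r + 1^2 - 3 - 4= 5*r^2 - 13*r - 6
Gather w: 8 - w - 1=7 - w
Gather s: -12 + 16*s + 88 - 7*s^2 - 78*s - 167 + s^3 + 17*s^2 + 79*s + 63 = s^3 + 10*s^2 + 17*s - 28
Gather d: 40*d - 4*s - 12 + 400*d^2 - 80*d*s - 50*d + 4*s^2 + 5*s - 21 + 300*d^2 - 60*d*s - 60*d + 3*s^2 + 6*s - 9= 700*d^2 + d*(-140*s - 70) + 7*s^2 + 7*s - 42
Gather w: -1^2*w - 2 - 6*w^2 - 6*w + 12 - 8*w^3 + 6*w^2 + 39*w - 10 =-8*w^3 + 32*w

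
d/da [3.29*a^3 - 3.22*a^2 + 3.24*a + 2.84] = 9.87*a^2 - 6.44*a + 3.24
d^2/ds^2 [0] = 0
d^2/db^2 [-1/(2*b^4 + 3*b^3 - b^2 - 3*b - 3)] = 2*((12*b^2 + 9*b - 1)*(-2*b^4 - 3*b^3 + b^2 + 3*b + 3) + (8*b^3 + 9*b^2 - 2*b - 3)^2)/(-2*b^4 - 3*b^3 + b^2 + 3*b + 3)^3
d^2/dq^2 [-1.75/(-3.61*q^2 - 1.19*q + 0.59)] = (-45.61235*q^2 - 15.03565*q + 1.75*(7.22*q + 1.19)*(14.44*q + 2.38) + 7.45465)/(3.61*q^2 + 1.19*q - 0.59)^3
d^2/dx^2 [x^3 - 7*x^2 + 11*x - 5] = 6*x - 14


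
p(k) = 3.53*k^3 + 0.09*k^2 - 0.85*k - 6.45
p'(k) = 10.59*k^2 + 0.18*k - 0.85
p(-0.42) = -6.34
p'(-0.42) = 0.94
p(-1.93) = -29.85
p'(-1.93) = 38.25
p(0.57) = -6.25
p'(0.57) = 2.69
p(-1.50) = -16.89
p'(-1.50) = 22.71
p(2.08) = 23.94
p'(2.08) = 45.34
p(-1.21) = -11.54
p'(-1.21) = 14.44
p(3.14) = 101.05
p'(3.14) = 104.13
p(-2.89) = -88.45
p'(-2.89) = 87.08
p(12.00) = 6096.15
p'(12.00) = 1526.27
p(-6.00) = -760.59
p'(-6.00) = 379.31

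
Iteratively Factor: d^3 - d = (d + 1)*(d^2 - d) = d*(d + 1)*(d - 1)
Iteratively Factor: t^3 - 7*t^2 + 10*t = (t - 2)*(t^2 - 5*t) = (t - 5)*(t - 2)*(t)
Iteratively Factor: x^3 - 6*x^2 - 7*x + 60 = (x + 3)*(x^2 - 9*x + 20) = (x - 4)*(x + 3)*(x - 5)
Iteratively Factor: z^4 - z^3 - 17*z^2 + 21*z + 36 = (z + 4)*(z^3 - 5*z^2 + 3*z + 9) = (z + 1)*(z + 4)*(z^2 - 6*z + 9) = (z - 3)*(z + 1)*(z + 4)*(z - 3)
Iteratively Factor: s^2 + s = (s)*(s + 1)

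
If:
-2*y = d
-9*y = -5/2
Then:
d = -5/9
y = 5/18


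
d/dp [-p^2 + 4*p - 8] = 4 - 2*p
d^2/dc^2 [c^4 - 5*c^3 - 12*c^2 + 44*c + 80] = 12*c^2 - 30*c - 24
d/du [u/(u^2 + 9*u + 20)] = (20 - u^2)/(u^4 + 18*u^3 + 121*u^2 + 360*u + 400)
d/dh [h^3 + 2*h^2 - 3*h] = 3*h^2 + 4*h - 3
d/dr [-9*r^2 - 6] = -18*r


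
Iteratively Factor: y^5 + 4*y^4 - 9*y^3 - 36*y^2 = (y)*(y^4 + 4*y^3 - 9*y^2 - 36*y) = y*(y + 3)*(y^3 + y^2 - 12*y) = y^2*(y + 3)*(y^2 + y - 12) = y^2*(y - 3)*(y + 3)*(y + 4)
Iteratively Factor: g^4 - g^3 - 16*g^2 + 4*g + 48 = (g - 4)*(g^3 + 3*g^2 - 4*g - 12) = (g - 4)*(g + 2)*(g^2 + g - 6) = (g - 4)*(g + 2)*(g + 3)*(g - 2)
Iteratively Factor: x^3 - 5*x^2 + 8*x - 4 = (x - 2)*(x^2 - 3*x + 2) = (x - 2)^2*(x - 1)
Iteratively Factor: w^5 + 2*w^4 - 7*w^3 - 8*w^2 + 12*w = (w + 2)*(w^4 - 7*w^2 + 6*w) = (w - 1)*(w + 2)*(w^3 + w^2 - 6*w) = (w - 2)*(w - 1)*(w + 2)*(w^2 + 3*w) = (w - 2)*(w - 1)*(w + 2)*(w + 3)*(w)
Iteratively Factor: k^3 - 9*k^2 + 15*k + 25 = (k + 1)*(k^2 - 10*k + 25) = (k - 5)*(k + 1)*(k - 5)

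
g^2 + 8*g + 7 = (g + 1)*(g + 7)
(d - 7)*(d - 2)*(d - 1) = d^3 - 10*d^2 + 23*d - 14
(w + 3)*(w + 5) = w^2 + 8*w + 15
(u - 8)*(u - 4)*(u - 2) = u^3 - 14*u^2 + 56*u - 64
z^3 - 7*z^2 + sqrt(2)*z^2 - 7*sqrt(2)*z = z*(z - 7)*(z + sqrt(2))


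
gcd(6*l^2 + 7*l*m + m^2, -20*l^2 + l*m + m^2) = 1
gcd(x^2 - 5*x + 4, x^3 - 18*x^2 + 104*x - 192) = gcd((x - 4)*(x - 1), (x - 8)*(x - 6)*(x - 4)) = x - 4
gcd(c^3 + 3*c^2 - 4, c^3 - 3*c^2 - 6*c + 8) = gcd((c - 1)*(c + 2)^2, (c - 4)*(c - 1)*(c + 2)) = c^2 + c - 2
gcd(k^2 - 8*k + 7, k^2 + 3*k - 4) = k - 1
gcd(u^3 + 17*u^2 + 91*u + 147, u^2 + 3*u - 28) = u + 7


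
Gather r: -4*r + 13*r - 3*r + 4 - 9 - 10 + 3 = 6*r - 12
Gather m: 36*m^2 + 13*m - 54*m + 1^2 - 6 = 36*m^2 - 41*m - 5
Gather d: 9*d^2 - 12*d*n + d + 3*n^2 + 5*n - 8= 9*d^2 + d*(1 - 12*n) + 3*n^2 + 5*n - 8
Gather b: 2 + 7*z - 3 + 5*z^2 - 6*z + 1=5*z^2 + z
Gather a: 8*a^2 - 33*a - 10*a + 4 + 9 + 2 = 8*a^2 - 43*a + 15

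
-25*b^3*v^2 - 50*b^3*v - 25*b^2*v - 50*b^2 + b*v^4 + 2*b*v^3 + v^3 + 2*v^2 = (-5*b + v)*(5*b + v)*(v + 2)*(b*v + 1)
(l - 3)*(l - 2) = l^2 - 5*l + 6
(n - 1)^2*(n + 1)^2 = n^4 - 2*n^2 + 1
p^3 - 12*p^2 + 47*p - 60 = (p - 5)*(p - 4)*(p - 3)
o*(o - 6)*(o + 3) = o^3 - 3*o^2 - 18*o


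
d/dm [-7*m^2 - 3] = -14*m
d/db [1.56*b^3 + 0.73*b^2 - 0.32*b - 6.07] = 4.68*b^2 + 1.46*b - 0.32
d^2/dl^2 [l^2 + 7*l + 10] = 2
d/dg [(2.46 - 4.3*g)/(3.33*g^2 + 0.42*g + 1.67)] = (14.319*g^2 - 16.3836*g - 8.2142)/(11.0889*g^4 + 2.7972*g^3 + 11.2986*g^2 + 1.4028*g + 2.7889)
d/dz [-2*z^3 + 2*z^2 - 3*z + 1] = -6*z^2 + 4*z - 3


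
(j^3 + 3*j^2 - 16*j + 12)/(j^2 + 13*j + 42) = (j^2 - 3*j + 2)/(j + 7)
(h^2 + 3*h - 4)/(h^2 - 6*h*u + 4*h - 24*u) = (1 - h)/(-h + 6*u)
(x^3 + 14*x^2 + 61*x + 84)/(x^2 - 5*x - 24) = (x^2 + 11*x + 28)/(x - 8)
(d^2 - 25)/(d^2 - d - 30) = (d - 5)/(d - 6)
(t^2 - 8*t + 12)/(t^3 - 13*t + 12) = (t^2 - 8*t + 12)/(t^3 - 13*t + 12)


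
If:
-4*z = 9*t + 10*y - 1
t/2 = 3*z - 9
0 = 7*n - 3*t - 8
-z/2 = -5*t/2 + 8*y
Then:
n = 1186/1421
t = -146/203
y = -17/42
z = 1754/609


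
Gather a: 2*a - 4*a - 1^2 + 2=1 - 2*a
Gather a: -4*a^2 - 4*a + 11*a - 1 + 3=-4*a^2 + 7*a + 2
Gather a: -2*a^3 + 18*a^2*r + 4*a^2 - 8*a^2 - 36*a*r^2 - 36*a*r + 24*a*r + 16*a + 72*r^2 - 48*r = -2*a^3 + a^2*(18*r - 4) + a*(-36*r^2 - 12*r + 16) + 72*r^2 - 48*r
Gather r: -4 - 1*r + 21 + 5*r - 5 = 4*r + 12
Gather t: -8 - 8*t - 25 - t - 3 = -9*t - 36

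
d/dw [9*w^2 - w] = 18*w - 1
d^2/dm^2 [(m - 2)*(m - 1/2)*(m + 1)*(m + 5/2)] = 12*m^2 + 6*m - 21/2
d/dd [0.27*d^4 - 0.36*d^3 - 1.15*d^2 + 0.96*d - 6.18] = 1.08*d^3 - 1.08*d^2 - 2.3*d + 0.96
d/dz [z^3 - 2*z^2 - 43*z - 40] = 3*z^2 - 4*z - 43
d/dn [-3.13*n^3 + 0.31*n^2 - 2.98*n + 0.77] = -9.39*n^2 + 0.62*n - 2.98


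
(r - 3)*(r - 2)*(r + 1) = r^3 - 4*r^2 + r + 6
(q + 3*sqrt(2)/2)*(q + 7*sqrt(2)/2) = q^2 + 5*sqrt(2)*q + 21/2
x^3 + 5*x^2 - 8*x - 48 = (x - 3)*(x + 4)^2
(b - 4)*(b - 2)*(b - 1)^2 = b^4 - 8*b^3 + 21*b^2 - 22*b + 8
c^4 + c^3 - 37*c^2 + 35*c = c*(c - 5)*(c - 1)*(c + 7)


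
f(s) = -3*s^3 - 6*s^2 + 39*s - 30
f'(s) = -9*s^2 - 12*s + 39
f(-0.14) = -35.57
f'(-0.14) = 40.50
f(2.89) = -39.82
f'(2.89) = -70.85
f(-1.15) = -78.22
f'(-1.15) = 40.90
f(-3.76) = -101.99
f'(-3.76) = -43.12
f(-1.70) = -98.90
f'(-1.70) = 33.39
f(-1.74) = -100.22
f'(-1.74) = 32.63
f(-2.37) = -116.20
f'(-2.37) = 16.89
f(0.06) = -27.68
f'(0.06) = 38.25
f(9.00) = -2352.00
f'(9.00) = -798.00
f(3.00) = -48.00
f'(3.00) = -78.00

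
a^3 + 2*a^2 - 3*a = a*(a - 1)*(a + 3)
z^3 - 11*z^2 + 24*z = z*(z - 8)*(z - 3)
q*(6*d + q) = 6*d*q + q^2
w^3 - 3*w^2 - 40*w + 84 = (w - 7)*(w - 2)*(w + 6)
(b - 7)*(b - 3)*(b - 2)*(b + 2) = b^4 - 10*b^3 + 17*b^2 + 40*b - 84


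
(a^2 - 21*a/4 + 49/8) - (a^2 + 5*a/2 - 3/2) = 61/8 - 31*a/4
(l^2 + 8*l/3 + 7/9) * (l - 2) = l^3 + 2*l^2/3 - 41*l/9 - 14/9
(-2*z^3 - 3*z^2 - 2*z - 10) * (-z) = 2*z^4 + 3*z^3 + 2*z^2 + 10*z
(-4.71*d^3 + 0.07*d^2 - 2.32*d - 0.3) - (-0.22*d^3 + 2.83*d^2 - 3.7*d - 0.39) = -4.49*d^3 - 2.76*d^2 + 1.38*d + 0.09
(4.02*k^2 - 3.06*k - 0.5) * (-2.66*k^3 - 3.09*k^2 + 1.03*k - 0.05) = -10.6932*k^5 - 4.2822*k^4 + 14.926*k^3 - 1.8078*k^2 - 0.362*k + 0.025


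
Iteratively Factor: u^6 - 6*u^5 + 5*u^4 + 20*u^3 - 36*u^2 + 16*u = (u - 1)*(u^5 - 5*u^4 + 20*u^2 - 16*u) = (u - 1)^2*(u^4 - 4*u^3 - 4*u^2 + 16*u) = (u - 4)*(u - 1)^2*(u^3 - 4*u) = (u - 4)*(u - 1)^2*(u + 2)*(u^2 - 2*u) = (u - 4)*(u - 2)*(u - 1)^2*(u + 2)*(u)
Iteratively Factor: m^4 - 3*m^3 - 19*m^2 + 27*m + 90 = (m + 2)*(m^3 - 5*m^2 - 9*m + 45) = (m - 3)*(m + 2)*(m^2 - 2*m - 15) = (m - 3)*(m + 2)*(m + 3)*(m - 5)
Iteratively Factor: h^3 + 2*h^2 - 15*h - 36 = (h + 3)*(h^2 - h - 12) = (h - 4)*(h + 3)*(h + 3)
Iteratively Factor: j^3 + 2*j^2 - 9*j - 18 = (j + 3)*(j^2 - j - 6) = (j - 3)*(j + 3)*(j + 2)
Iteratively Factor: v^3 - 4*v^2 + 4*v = (v)*(v^2 - 4*v + 4) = v*(v - 2)*(v - 2)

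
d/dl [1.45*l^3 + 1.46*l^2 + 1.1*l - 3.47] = 4.35*l^2 + 2.92*l + 1.1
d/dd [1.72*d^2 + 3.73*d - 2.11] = 3.44*d + 3.73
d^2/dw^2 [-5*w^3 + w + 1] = -30*w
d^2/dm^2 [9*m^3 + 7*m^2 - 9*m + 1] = 54*m + 14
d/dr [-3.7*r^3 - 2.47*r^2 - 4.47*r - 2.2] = -11.1*r^2 - 4.94*r - 4.47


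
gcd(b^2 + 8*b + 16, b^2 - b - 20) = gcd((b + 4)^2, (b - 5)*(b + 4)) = b + 4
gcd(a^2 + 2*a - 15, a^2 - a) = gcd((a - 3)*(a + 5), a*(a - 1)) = 1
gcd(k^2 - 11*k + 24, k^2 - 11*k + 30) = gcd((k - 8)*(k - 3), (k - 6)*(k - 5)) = 1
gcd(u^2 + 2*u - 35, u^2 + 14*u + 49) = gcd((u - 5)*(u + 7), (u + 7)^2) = u + 7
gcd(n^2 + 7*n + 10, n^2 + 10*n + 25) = n + 5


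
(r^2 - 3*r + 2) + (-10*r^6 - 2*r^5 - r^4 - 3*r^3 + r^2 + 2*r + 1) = -10*r^6 - 2*r^5 - r^4 - 3*r^3 + 2*r^2 - r + 3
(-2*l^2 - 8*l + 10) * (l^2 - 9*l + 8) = -2*l^4 + 10*l^3 + 66*l^2 - 154*l + 80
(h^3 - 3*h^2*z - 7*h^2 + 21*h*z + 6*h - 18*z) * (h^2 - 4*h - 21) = h^5 - 3*h^4*z - 11*h^4 + 33*h^3*z + 13*h^3 - 39*h^2*z + 123*h^2 - 369*h*z - 126*h + 378*z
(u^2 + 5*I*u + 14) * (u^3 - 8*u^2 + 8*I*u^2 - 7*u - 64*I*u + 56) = u^5 - 8*u^4 + 13*I*u^4 - 33*u^3 - 104*I*u^3 + 264*u^2 + 77*I*u^2 - 98*u - 616*I*u + 784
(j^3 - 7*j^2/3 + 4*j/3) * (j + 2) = j^4 - j^3/3 - 10*j^2/3 + 8*j/3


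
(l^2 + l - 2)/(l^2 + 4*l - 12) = (l^2 + l - 2)/(l^2 + 4*l - 12)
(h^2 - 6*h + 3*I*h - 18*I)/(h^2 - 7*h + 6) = (h + 3*I)/(h - 1)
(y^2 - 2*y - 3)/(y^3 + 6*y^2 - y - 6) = (y - 3)/(y^2 + 5*y - 6)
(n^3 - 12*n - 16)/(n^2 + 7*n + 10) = (n^2 - 2*n - 8)/(n + 5)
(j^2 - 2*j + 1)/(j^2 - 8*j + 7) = (j - 1)/(j - 7)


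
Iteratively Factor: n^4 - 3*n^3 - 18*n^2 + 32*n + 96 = (n + 3)*(n^3 - 6*n^2 + 32) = (n - 4)*(n + 3)*(n^2 - 2*n - 8) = (n - 4)*(n + 2)*(n + 3)*(n - 4)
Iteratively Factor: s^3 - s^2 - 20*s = (s - 5)*(s^2 + 4*s) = s*(s - 5)*(s + 4)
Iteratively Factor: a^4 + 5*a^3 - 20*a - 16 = (a + 4)*(a^3 + a^2 - 4*a - 4) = (a + 1)*(a + 4)*(a^2 - 4) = (a - 2)*(a + 1)*(a + 4)*(a + 2)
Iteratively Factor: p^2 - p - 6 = (p - 3)*(p + 2)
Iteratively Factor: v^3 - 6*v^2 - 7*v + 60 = (v - 4)*(v^2 - 2*v - 15) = (v - 4)*(v + 3)*(v - 5)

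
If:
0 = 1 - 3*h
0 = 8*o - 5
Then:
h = 1/3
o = 5/8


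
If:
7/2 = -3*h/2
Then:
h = -7/3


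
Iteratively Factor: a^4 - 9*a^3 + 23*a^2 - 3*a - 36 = (a - 3)*(a^3 - 6*a^2 + 5*a + 12) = (a - 3)*(a + 1)*(a^2 - 7*a + 12) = (a - 4)*(a - 3)*(a + 1)*(a - 3)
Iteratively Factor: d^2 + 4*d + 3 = (d + 3)*(d + 1)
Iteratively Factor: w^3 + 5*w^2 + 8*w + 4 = (w + 1)*(w^2 + 4*w + 4) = (w + 1)*(w + 2)*(w + 2)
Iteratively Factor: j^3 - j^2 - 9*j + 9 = (j + 3)*(j^2 - 4*j + 3) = (j - 3)*(j + 3)*(j - 1)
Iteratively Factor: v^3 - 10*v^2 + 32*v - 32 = (v - 4)*(v^2 - 6*v + 8) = (v - 4)^2*(v - 2)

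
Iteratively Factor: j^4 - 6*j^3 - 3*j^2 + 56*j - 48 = (j - 1)*(j^3 - 5*j^2 - 8*j + 48) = (j - 4)*(j - 1)*(j^2 - j - 12) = (j - 4)*(j - 1)*(j + 3)*(j - 4)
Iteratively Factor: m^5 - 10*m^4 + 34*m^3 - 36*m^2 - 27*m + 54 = (m - 3)*(m^4 - 7*m^3 + 13*m^2 + 3*m - 18) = (m - 3)*(m + 1)*(m^3 - 8*m^2 + 21*m - 18) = (m - 3)^2*(m + 1)*(m^2 - 5*m + 6) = (m - 3)^2*(m - 2)*(m + 1)*(m - 3)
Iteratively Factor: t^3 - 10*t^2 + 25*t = (t - 5)*(t^2 - 5*t) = (t - 5)^2*(t)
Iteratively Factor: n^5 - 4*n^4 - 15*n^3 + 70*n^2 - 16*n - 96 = (n - 3)*(n^4 - n^3 - 18*n^2 + 16*n + 32) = (n - 3)*(n - 2)*(n^3 + n^2 - 16*n - 16) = (n - 4)*(n - 3)*(n - 2)*(n^2 + 5*n + 4) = (n - 4)*(n - 3)*(n - 2)*(n + 1)*(n + 4)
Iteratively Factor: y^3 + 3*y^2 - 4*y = (y + 4)*(y^2 - y) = (y - 1)*(y + 4)*(y)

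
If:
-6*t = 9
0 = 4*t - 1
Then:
No Solution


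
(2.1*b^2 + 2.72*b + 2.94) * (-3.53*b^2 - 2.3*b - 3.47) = -7.413*b^4 - 14.4316*b^3 - 23.9212*b^2 - 16.2004*b - 10.2018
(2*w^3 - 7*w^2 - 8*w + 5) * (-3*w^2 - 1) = -6*w^5 + 21*w^4 + 22*w^3 - 8*w^2 + 8*w - 5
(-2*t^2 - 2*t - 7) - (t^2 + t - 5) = -3*t^2 - 3*t - 2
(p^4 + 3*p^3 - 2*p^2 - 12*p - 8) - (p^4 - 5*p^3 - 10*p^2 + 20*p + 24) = 8*p^3 + 8*p^2 - 32*p - 32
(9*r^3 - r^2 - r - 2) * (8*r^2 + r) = 72*r^5 + r^4 - 9*r^3 - 17*r^2 - 2*r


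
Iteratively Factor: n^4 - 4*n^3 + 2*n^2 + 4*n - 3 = (n - 3)*(n^3 - n^2 - n + 1) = (n - 3)*(n + 1)*(n^2 - 2*n + 1) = (n - 3)*(n - 1)*(n + 1)*(n - 1)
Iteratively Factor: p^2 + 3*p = (p)*(p + 3)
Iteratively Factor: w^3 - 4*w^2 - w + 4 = (w + 1)*(w^2 - 5*w + 4) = (w - 1)*(w + 1)*(w - 4)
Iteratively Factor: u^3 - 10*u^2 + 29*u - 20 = (u - 5)*(u^2 - 5*u + 4) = (u - 5)*(u - 1)*(u - 4)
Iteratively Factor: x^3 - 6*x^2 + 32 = (x + 2)*(x^2 - 8*x + 16) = (x - 4)*(x + 2)*(x - 4)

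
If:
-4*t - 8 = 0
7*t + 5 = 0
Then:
No Solution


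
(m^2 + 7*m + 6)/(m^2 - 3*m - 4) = (m + 6)/(m - 4)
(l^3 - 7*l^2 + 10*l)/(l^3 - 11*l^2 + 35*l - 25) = l*(l - 2)/(l^2 - 6*l + 5)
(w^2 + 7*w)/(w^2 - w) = (w + 7)/(w - 1)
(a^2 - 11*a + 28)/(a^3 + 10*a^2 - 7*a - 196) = (a - 7)/(a^2 + 14*a + 49)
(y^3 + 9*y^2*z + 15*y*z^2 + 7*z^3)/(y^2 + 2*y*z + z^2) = y + 7*z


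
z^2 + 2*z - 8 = (z - 2)*(z + 4)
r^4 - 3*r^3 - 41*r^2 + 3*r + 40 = (r - 8)*(r - 1)*(r + 1)*(r + 5)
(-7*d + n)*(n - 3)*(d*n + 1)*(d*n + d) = -7*d^3*n^3 + 14*d^3*n^2 + 21*d^3*n + d^2*n^4 - 2*d^2*n^3 - 10*d^2*n^2 + 14*d^2*n + 21*d^2 + d*n^3 - 2*d*n^2 - 3*d*n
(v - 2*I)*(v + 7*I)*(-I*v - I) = -I*v^3 + 5*v^2 - I*v^2 + 5*v - 14*I*v - 14*I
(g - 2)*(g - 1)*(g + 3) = g^3 - 7*g + 6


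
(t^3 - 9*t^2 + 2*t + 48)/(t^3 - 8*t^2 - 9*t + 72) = (t + 2)/(t + 3)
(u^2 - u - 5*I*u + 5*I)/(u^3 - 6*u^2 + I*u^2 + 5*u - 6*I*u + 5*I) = (u - 5*I)/(u^2 + u*(-5 + I) - 5*I)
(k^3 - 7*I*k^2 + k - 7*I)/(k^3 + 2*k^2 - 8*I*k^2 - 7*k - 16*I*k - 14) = (k + I)/(k + 2)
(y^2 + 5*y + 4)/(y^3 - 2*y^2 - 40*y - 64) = (y + 1)/(y^2 - 6*y - 16)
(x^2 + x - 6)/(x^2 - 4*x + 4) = (x + 3)/(x - 2)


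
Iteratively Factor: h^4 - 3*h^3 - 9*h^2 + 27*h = (h - 3)*(h^3 - 9*h) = (h - 3)*(h + 3)*(h^2 - 3*h) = (h - 3)^2*(h + 3)*(h)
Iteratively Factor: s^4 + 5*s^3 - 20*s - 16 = (s - 2)*(s^3 + 7*s^2 + 14*s + 8) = (s - 2)*(s + 2)*(s^2 + 5*s + 4) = (s - 2)*(s + 1)*(s + 2)*(s + 4)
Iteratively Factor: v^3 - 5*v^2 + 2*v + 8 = (v + 1)*(v^2 - 6*v + 8) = (v - 4)*(v + 1)*(v - 2)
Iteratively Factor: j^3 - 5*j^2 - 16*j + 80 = (j + 4)*(j^2 - 9*j + 20) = (j - 5)*(j + 4)*(j - 4)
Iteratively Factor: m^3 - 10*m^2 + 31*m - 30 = (m - 2)*(m^2 - 8*m + 15) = (m - 3)*(m - 2)*(m - 5)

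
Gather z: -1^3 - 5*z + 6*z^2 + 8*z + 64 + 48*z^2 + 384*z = 54*z^2 + 387*z + 63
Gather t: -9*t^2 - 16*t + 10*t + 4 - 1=-9*t^2 - 6*t + 3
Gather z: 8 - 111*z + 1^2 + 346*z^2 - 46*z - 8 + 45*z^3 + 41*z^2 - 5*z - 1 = 45*z^3 + 387*z^2 - 162*z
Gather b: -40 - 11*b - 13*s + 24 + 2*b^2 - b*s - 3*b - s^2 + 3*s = 2*b^2 + b*(-s - 14) - s^2 - 10*s - 16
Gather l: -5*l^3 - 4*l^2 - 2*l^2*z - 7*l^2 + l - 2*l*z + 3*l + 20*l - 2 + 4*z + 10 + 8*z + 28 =-5*l^3 + l^2*(-2*z - 11) + l*(24 - 2*z) + 12*z + 36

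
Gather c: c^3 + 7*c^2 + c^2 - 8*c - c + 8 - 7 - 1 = c^3 + 8*c^2 - 9*c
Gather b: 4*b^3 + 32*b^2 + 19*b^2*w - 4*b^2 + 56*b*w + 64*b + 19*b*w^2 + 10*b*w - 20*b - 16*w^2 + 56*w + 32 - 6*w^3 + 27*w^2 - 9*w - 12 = 4*b^3 + b^2*(19*w + 28) + b*(19*w^2 + 66*w + 44) - 6*w^3 + 11*w^2 + 47*w + 20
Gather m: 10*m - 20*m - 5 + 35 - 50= -10*m - 20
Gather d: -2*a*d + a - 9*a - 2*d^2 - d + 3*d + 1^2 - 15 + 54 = -8*a - 2*d^2 + d*(2 - 2*a) + 40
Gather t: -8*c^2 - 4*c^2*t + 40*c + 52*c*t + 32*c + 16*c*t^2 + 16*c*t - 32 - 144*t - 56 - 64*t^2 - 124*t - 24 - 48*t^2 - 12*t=-8*c^2 + 72*c + t^2*(16*c - 112) + t*(-4*c^2 + 68*c - 280) - 112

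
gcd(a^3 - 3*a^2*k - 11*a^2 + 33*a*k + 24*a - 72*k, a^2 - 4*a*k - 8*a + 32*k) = a - 8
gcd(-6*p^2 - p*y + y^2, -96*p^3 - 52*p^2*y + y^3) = 2*p + y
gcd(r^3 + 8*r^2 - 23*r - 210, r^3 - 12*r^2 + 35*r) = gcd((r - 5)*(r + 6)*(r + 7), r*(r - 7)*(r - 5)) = r - 5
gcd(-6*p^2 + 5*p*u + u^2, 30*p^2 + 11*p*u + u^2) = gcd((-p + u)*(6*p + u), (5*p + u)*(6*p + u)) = 6*p + u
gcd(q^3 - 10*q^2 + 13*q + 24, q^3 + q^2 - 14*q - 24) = 1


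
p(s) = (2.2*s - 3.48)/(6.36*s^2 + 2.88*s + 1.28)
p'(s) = (-12.72*s - 2.88)*(2.2*s - 3.48)/(6.36*s^2 + 2.88*s + 1.28)^2 + 2.2/(6.36*s^2 + 2.88*s + 1.28)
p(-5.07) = -0.10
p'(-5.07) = -0.03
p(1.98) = 0.03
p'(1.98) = 0.04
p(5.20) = 0.04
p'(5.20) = -0.00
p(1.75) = 0.01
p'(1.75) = 0.07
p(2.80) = 0.05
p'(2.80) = 0.01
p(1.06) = -0.10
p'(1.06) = 0.33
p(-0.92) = -1.37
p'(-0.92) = -2.47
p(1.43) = -0.02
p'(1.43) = 0.14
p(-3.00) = -0.20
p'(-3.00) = -0.10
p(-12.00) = -0.03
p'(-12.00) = -0.00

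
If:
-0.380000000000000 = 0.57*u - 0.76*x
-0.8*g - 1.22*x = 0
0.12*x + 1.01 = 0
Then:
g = 12.84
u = -11.89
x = -8.42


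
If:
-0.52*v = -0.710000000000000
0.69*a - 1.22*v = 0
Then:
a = 2.41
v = 1.37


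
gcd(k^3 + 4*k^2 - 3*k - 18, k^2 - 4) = k - 2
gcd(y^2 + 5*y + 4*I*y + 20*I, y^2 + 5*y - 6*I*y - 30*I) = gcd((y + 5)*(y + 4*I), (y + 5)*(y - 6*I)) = y + 5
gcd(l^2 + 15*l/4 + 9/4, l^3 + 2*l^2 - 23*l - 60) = l + 3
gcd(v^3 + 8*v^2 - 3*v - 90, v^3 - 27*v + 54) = v^2 + 3*v - 18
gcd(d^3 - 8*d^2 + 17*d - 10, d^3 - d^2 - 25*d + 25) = d^2 - 6*d + 5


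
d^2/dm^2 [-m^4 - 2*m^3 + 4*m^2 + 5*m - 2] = -12*m^2 - 12*m + 8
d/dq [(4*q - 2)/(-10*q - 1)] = -24/(10*q + 1)^2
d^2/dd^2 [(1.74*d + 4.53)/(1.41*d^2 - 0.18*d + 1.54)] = ((1.74*d + 4.53)*(2.82*d - 0.18)*(5.64*d - 0.36) - (14.7204*d + 12.1482)*(1.41*d^2 - 0.18*d + 1.54))/(1.41*d^2 - 0.18*d + 1.54)^3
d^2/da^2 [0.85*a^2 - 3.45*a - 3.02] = 1.70000000000000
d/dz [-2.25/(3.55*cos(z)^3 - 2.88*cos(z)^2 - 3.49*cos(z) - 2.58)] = (-23.9625*cos(z)^2 + 12.96*cos(z) + 7.8525)*sin(z)/(-3.55*cos(z)^3 + 2.88*cos(z)^2 + 3.49*cos(z) + 2.58)^2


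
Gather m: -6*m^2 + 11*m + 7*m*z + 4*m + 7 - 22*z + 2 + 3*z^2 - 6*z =-6*m^2 + m*(7*z + 15) + 3*z^2 - 28*z + 9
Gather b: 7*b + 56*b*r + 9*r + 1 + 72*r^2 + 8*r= b*(56*r + 7) + 72*r^2 + 17*r + 1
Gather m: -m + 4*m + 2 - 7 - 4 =3*m - 9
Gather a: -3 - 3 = -6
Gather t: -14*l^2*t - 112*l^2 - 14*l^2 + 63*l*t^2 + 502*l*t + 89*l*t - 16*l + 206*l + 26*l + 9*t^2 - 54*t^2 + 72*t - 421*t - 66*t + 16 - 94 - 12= -126*l^2 + 216*l + t^2*(63*l - 45) + t*(-14*l^2 + 591*l - 415) - 90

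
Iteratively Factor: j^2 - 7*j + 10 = (j - 2)*(j - 5)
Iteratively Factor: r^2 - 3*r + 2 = (r - 2)*(r - 1)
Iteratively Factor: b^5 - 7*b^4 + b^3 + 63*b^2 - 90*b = (b - 3)*(b^4 - 4*b^3 - 11*b^2 + 30*b) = (b - 5)*(b - 3)*(b^3 + b^2 - 6*b) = (b - 5)*(b - 3)*(b + 3)*(b^2 - 2*b) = b*(b - 5)*(b - 3)*(b + 3)*(b - 2)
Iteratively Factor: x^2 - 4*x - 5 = (x - 5)*(x + 1)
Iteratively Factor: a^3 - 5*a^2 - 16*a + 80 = (a - 4)*(a^2 - a - 20) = (a - 5)*(a - 4)*(a + 4)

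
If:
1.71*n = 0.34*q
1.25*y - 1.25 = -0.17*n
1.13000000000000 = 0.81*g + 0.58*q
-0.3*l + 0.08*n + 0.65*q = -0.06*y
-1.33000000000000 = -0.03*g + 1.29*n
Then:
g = 4.71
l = -10.06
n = -0.92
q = -4.63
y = 1.13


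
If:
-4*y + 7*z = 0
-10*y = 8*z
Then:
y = 0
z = 0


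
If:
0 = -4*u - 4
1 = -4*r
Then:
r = -1/4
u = -1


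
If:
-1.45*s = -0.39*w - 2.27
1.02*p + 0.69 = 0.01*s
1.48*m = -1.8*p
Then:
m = 0.804067759443013 - 0.00320706101639165*w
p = 0.0026369168356998*w - 0.661122379986477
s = 0.268965517241379*w + 1.56551724137931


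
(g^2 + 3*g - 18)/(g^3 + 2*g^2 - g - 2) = (g^2 + 3*g - 18)/(g^3 + 2*g^2 - g - 2)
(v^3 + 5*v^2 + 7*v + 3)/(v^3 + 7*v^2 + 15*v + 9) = (v + 1)/(v + 3)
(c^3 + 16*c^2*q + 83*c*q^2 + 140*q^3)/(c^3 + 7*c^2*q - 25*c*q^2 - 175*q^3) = (-c - 4*q)/(-c + 5*q)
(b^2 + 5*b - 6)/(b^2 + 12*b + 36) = (b - 1)/(b + 6)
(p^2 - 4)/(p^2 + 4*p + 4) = (p - 2)/(p + 2)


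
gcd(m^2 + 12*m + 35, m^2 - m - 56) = m + 7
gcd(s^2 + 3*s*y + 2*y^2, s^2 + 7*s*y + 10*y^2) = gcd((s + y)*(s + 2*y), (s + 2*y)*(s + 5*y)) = s + 2*y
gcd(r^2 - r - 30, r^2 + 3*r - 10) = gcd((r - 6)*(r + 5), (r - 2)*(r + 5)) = r + 5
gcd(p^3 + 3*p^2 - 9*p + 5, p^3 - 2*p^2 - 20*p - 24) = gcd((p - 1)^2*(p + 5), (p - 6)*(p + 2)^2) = 1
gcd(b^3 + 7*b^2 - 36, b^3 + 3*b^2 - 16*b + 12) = b^2 + 4*b - 12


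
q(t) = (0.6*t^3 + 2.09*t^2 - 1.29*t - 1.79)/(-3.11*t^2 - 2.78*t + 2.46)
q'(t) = (6.22*t + 2.78)*(0.6*t^3 + 2.09*t^2 - 1.29*t - 1.79)/(-3.11*t^2 - 2.78*t + 2.46)^2 + (1.8*t^2 + 4.18*t - 1.29)/(-3.11*t^2 - 2.78*t + 2.46) = (-1.866*t^4 - 3.336*t^3 - 5.3941*t^2 - 0.850999999999999*t - 8.1496)/(9.6721*t^4 + 17.2916*t^3 - 7.5728*t^2 - 13.6776*t + 6.0516)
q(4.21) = -1.16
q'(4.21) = -0.23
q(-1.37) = 5.46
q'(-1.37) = -81.14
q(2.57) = -0.75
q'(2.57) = -0.29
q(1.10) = -0.03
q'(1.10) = -1.20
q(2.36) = -0.69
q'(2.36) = -0.31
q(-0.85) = 0.17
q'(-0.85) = -1.54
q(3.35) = -0.96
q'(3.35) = -0.25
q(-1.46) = -24.27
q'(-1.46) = -1352.05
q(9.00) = -2.16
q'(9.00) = -0.20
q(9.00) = -2.16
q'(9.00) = -0.20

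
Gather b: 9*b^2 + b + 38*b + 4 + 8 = 9*b^2 + 39*b + 12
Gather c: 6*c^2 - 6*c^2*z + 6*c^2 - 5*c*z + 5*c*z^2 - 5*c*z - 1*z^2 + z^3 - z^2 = c^2*(12 - 6*z) + c*(5*z^2 - 10*z) + z^3 - 2*z^2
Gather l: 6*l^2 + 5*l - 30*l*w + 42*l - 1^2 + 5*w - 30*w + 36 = 6*l^2 + l*(47 - 30*w) - 25*w + 35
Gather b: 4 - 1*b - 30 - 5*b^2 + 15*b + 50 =-5*b^2 + 14*b + 24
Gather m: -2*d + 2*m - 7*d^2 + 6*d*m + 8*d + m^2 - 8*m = -7*d^2 + 6*d + m^2 + m*(6*d - 6)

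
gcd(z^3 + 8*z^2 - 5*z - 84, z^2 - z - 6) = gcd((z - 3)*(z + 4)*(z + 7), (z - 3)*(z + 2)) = z - 3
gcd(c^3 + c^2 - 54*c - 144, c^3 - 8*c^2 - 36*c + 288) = c^2 - 2*c - 48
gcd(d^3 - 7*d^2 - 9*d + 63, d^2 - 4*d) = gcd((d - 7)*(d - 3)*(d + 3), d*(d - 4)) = 1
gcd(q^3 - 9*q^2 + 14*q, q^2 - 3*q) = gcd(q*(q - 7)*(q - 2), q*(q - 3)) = q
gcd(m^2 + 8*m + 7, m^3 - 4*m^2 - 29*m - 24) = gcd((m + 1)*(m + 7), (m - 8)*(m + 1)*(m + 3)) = m + 1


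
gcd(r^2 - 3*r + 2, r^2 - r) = r - 1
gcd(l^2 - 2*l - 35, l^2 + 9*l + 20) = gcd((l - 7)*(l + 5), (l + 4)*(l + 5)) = l + 5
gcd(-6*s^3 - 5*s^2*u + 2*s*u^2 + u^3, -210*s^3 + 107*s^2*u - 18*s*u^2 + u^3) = 1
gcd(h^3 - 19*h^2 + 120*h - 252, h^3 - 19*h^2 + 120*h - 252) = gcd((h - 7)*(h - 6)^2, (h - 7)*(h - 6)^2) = h^3 - 19*h^2 + 120*h - 252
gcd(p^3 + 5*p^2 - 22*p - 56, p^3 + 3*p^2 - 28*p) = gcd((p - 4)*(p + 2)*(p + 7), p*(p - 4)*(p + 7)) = p^2 + 3*p - 28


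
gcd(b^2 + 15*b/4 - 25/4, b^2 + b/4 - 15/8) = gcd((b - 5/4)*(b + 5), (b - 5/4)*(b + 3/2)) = b - 5/4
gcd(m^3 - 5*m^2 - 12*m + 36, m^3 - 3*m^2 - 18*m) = m^2 - 3*m - 18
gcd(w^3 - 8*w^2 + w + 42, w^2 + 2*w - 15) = w - 3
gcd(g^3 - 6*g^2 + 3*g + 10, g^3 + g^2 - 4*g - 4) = g^2 - g - 2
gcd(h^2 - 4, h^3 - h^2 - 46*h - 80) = h + 2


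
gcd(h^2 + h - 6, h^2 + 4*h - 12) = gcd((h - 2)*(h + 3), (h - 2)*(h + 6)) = h - 2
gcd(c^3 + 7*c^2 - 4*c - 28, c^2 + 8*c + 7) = c + 7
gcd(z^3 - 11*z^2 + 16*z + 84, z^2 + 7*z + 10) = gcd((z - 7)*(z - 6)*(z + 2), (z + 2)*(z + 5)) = z + 2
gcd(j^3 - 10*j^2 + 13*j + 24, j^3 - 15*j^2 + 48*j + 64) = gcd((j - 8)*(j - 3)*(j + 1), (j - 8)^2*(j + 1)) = j^2 - 7*j - 8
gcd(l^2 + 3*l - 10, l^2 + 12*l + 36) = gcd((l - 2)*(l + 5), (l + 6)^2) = 1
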